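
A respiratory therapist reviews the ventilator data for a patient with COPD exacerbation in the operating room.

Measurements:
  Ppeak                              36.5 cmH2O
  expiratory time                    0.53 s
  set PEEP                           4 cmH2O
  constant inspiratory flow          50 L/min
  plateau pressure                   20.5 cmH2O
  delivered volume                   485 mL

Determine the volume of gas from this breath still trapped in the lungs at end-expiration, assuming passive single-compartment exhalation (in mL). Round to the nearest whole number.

190

Flow: 50 L/min ÷ 60 = 0.8333 L/s.
R = (PIP − Pplat)/V̇ = (36.5 − 20.5) / 0.8333 = 16.0/0.8333 = 19.201 cmH2O·s/L.
C = Vt/(Pplat − PEEP) = 485.0 / (20.5 − 4) = 485.0/16.5 = 29.394 mL/cmH2O.
τ = R × C = 19.201 × 0.02939 L/cmH2O = 0.5643 s.
Fraction remaining = e^(−Te/τ) = e^(−0.53/0.5643) = 0.3909.
Trapped volume = 485.0 × 0.3909 = 189.59 mL.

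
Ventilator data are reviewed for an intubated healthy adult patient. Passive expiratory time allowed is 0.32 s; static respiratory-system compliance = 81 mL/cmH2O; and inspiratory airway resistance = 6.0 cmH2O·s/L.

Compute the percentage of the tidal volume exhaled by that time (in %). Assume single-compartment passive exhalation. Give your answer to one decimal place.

48.2

τ = R × C = 6.0 × 81 mL/cmH2O = 6.0 × 0.081 L/cmH2O = 0.486 s.
Passive exhalation: V(t)/V₀ = e^(−t/τ) = e^(−0.32/0.486) = 0.5177.
Fraction exhaled = 1 − 0.5177 = 0.4823 → 48.23%.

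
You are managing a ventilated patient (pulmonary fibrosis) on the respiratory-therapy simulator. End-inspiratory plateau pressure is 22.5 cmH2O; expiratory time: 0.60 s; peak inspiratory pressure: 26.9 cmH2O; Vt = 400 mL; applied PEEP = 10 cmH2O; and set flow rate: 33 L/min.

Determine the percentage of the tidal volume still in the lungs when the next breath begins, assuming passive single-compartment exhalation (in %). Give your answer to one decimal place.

Flow: 33 L/min ÷ 60 = 0.55 L/s.
R = (PIP − Pplat)/V̇ = (26.9 − 22.5) / 0.55 = 4.4/0.55 = 8.0 cmH2O·s/L.
C = Vt/(Pplat − PEEP) = 400.0 / (22.5 − 10) = 400.0/12.5 = 32.0 mL/cmH2O.
τ = R × C = 8.0 × 0.032 L/cmH2O = 0.256 s.
Fraction remaining at end-expiration = e^(−Te/τ) = e^(−0.60/0.256) = 0.09597 → 9.597%.

9.6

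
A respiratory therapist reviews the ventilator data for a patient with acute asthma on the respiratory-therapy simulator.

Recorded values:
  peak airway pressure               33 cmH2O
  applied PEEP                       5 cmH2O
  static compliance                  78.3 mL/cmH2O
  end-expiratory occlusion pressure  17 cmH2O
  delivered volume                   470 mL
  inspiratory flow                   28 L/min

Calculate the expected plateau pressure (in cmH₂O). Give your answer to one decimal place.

23.0

End-expiratory occlusion gives total PEEP = 17 cmH2O (intrinsic PEEP = 17 − 5 = 12). Use total PEEP for the elastic gradient.
Pplat = PEEPtotal + Vt / Cstat = 17 + 470 / 78.3 = 17 + 6.003 = 23.003 cmH2O.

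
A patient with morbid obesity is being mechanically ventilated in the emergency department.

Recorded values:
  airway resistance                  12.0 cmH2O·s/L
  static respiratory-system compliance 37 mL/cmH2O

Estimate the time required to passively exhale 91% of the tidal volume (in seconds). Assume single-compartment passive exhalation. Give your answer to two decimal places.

1.07

τ = R × C = 12.0 × 37 mL/cmH2O = 12.0 × 0.037 L/cmH2O = 0.444 s.
Exhaled fraction f = 1 − e^(−t/τ) → t = −τ·ln(1 − f) = −0.444·ln(0.09) = 1.069 s.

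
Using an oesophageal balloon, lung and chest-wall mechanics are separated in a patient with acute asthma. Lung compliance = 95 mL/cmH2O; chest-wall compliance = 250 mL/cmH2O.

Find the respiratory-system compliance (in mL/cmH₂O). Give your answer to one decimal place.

Lung and chest wall are elastances in series: 1/Crs = 1/CL + 1/Ccw.
1/Crs = 1/95 + 1/250 = 0.01453.
Crs = 68.823 mL/cmH2O.

68.8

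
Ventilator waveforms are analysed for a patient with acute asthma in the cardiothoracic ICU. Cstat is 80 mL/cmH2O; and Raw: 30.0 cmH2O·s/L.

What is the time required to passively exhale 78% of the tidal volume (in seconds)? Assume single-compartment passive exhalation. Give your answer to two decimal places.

τ = R × C = 30.0 × 80 mL/cmH2O = 30.0 × 0.080 L/cmH2O = 2.4 s.
Exhaled fraction f = 1 − e^(−t/τ) → t = −τ·ln(1 − f) = −2.4·ln(0.22) = 3.634 s.

3.63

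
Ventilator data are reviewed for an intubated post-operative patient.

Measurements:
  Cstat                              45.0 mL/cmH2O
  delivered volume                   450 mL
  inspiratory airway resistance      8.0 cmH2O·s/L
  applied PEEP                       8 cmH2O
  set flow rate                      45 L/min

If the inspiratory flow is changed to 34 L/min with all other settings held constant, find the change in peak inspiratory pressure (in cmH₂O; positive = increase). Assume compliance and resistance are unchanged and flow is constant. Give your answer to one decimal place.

Flow: 45 L/min ÷ 60 = 0.75 L/s.
New flow: 34 L/min ÷ 60 = 0.5667 L/s.
PIP = Vt/C + R·V̇ + PEEP (constant-flow equation of motion).
Only the resistive term changes: ΔPIP = R × ΔV̇ = 8.0 × (0.5667 − 0.75) = 8.0 × -0.1833 = -1.466 cmH2O.

-1.5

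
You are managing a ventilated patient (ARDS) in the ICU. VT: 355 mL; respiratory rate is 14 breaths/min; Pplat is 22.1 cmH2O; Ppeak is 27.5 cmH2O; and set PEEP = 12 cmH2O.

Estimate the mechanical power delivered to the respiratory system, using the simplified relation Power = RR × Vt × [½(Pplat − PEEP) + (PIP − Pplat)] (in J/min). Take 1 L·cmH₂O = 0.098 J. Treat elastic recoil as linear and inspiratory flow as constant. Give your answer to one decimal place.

Per-breath work = Vt × [½(Pplat−PEEP) + (PIP−Pplat)] = 0.355 × [0.5×10.1 + 5.4] = 0.355 × 10.45 = 3.71 L·cmH2O.
Power = 14 × 3.71 = 51.94 L·cmH2O/min.
× 0.098 J/(L·cmH2O) → 5.09 J/min.

5.1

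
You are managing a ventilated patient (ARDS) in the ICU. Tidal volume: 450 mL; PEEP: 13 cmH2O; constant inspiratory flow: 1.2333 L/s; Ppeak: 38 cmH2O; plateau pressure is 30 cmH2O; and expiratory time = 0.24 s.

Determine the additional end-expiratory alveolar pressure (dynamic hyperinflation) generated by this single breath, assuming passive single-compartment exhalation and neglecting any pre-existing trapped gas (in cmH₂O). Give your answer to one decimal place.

4.2

R = (PIP − Pplat)/V̇ = (38 − 30) / 1.2333 = 8.0/1.2333 = 6.487 cmH2O·s/L.
C = Vt/(Pplat − PEEP) = 450.0 / (30 − 13) = 450.0/17.0 = 26.471 mL/cmH2O.
τ = R × C = 6.487 × 0.02647 L/cmH2O = 0.1717 s.
Fraction remaining = e^(−Te/τ) = e^(−0.24/0.1717) = 0.2471; trapped volume = 450.0 × 0.2471 = 111.2 mL.
Additional alveolar pressure from trapping ≈ V_trapped / C = 111.2 / 26.471 = 4.201 cmH2O.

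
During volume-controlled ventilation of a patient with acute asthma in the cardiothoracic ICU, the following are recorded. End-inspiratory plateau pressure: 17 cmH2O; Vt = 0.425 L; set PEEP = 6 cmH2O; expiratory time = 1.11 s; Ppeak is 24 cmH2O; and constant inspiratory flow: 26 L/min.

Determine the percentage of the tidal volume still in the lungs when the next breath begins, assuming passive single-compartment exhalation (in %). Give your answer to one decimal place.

Flow: 26 L/min ÷ 60 = 0.4333 L/s.
R = (PIP − Pplat)/V̇ = (24 − 17) / 0.4333 = 7.0/0.4333 = 16.155 cmH2O·s/L.
C = Vt/(Pplat − PEEP) = 425.0 / (17 − 6) = 425.0/11.0 = 38.636 mL/cmH2O.
τ = R × C = 16.155 × 0.03864 L/cmH2O = 0.6242 s.
Fraction remaining at end-expiration = e^(−Te/τ) = e^(−1.11/0.6242) = 0.1689 → 16.89%.

16.9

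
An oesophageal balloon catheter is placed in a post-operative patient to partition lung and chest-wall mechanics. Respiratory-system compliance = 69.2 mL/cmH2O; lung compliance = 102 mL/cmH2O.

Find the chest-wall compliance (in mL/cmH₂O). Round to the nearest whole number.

1/Ccw = 1/Crs − 1/CL.
1/Ccw = 1/69.2 − 1/102 = 0.004647.
Ccw = 215.19 mL/cmH2O.

215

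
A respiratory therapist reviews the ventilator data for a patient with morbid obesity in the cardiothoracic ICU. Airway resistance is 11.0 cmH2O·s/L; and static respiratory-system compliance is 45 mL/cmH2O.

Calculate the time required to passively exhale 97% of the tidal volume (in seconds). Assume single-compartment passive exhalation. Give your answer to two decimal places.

τ = R × C = 11.0 × 45 mL/cmH2O = 11.0 × 0.045 L/cmH2O = 0.495 s.
Exhaled fraction f = 1 − e^(−t/τ) → t = −τ·ln(1 − f) = −0.495·ln(0.03) = 1.736 s.

1.74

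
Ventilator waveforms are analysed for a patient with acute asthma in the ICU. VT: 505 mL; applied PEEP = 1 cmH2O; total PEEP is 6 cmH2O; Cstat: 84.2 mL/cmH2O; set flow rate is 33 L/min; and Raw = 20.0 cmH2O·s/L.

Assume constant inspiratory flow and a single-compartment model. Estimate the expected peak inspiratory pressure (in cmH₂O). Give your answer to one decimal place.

23.0

Flow: 33 L/min ÷ 60 = 0.55 L/s.
Total PEEP = 6 cmH2O (set 1 + intrinsic 5); this is the baseline alveolar pressure.
Equation of motion (constant flow): PIP = Vt/C + R·V̇ + PEEP.
PIP = 505/84.2 + 20.0×0.55 + 6 = 5.998 + 11.0 + 6 = 22.998 cmH2O.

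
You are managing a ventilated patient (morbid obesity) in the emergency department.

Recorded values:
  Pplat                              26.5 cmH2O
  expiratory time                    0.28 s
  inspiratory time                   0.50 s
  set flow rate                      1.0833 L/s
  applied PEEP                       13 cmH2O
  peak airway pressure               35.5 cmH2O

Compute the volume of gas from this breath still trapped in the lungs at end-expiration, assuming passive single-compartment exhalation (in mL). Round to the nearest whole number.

Vt = flow × Ti = 1.0833 L/s × 0.50 s × 1000 mL/L = 541.65 mL.
R = (PIP − Pplat)/V̇ = (35.5 − 26.5) / 1.0833 = 9.0/1.0833 = 8.308 cmH2O·s/L.
C = Vt/(Pplat − PEEP) = 541.65 / (26.5 − 13) = 541.65/13.5 = 40.122 mL/cmH2O.
τ = R × C = 8.308 × 0.04012 L/cmH2O = 0.3333 s.
Fraction remaining = e^(−Te/τ) = e^(−0.28/0.3333) = 0.4317.
Trapped volume = 541.65 × 0.4317 = 233.83 mL.

234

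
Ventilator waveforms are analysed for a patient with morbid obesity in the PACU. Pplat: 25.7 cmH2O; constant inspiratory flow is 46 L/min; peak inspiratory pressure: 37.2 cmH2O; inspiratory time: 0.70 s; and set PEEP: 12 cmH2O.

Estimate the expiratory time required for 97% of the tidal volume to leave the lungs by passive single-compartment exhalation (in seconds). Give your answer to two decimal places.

Flow: 46 L/min ÷ 60 = 0.7667 L/s.
Vt = flow × Ti = 0.7667 L/s × 0.70 s × 1000 mL/L = 536.69 mL.
R = (PIP − Pplat)/V̇ = (37.2 − 25.7) / 0.7667 = 11.5/0.7667 = 14.999 cmH2O·s/L.
C = Vt/(Pplat − PEEP) = 536.69 / (25.7 − 12) = 536.69/13.7 = 39.174 mL/cmH2O.
τ = R × C = 14.999 × 0.03917 L/cmH2O = 0.5875 s.
t = −τ·ln(1 − 0.97) = −0.5875·ln(0.03) = 2.06 s.

2.06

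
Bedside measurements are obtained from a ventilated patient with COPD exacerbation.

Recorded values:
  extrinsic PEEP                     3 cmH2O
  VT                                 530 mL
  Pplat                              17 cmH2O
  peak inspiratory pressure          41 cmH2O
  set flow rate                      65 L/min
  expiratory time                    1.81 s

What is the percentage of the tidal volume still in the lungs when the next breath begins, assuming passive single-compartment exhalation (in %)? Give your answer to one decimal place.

Flow: 65 L/min ÷ 60 = 1.0833 L/s.
R = (PIP − Pplat)/V̇ = (41 − 17) / 1.0833 = 24.0/1.0833 = 22.155 cmH2O·s/L.
C = Vt/(Pplat − PEEP) = 530.0 / (17 − 3) = 530.0/14.0 = 37.857 mL/cmH2O.
τ = R × C = 22.155 × 0.03786 L/cmH2O = 0.8388 s.
Fraction remaining at end-expiration = e^(−Te/τ) = e^(−1.81/0.8388) = 0.1156 → 11.56%.

11.6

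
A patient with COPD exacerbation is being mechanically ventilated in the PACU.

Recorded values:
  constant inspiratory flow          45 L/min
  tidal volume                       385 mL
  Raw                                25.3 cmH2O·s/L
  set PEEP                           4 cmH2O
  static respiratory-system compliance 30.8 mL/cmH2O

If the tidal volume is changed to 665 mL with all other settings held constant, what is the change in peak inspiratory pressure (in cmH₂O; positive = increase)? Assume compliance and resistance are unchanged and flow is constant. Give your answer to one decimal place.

9.1

PIP = Vt/C + R·V̇ + PEEP (constant-flow equation of motion).
Only the elastic term changes: ΔPIP = ΔVt / C = (665 − 385) / 30.8 = 9.091 cmH2O.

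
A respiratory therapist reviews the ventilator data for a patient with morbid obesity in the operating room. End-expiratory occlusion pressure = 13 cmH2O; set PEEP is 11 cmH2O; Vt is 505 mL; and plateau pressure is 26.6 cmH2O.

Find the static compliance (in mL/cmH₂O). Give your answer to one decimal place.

37.1

End-expiratory occlusion gives total PEEP = 13 cmH2O (intrinsic PEEP = 13 − 11 = 2). Use total PEEP for the elastic gradient.
Cstat = Vt / (Pplat − PEEPtotal) = 505 / (26.6 − 13) = 505 / 13.6 = 37.132 mL/cmH2O.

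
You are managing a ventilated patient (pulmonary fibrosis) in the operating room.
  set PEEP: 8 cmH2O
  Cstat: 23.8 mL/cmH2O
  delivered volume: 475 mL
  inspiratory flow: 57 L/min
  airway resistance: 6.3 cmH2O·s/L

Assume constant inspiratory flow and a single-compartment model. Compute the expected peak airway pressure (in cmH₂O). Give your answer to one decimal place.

33.9

Flow: 57 L/min ÷ 60 = 0.95 L/s.
Equation of motion (constant flow): PIP = Vt/C + R·V̇ + PEEP.
PIP = 475/23.8 + 6.3×0.95 + 8 = 19.958 + 5.985 + 8 = 33.943 cmH2O.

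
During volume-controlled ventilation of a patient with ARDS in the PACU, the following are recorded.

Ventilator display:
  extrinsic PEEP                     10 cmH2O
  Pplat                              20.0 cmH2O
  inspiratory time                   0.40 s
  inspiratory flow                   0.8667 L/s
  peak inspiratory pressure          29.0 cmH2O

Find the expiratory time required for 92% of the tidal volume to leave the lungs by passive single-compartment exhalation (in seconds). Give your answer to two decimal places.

0.91

Vt = flow × Ti = 0.8667 L/s × 0.40 s × 1000 mL/L = 346.68 mL.
R = (PIP − Pplat)/V̇ = (29.0 − 20.0) / 0.8667 = 9.0/0.8667 = 10.384 cmH2O·s/L.
C = Vt/(Pplat − PEEP) = 346.68 / (20.0 − 10) = 346.68/10.0 = 34.668 mL/cmH2O.
τ = R × C = 10.384 × 0.03467 L/cmH2O = 0.36 s.
t = −τ·ln(1 − 0.92) = −0.36·ln(0.08) = 0.9093 s.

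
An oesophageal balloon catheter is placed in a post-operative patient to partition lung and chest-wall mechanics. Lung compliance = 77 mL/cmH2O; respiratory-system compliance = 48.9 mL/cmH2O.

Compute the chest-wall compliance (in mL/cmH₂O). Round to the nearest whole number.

1/Ccw = 1/Crs − 1/CL.
1/Ccw = 1/48.9 − 1/77 = 0.007463.
Ccw = 133.99 mL/cmH2O.

134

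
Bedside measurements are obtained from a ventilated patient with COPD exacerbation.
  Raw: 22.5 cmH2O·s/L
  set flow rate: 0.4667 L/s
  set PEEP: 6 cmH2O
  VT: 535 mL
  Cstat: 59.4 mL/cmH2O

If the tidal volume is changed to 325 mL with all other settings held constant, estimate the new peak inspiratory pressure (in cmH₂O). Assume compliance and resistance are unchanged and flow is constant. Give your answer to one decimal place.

PIP = Vt/C + R·V̇ + PEEP (constant-flow equation of motion).
Only the elastic term changes: ΔPIP = ΔVt / C = (325 − 535) / 59.4 = -3.535 cmH2O.
Original PIP = 535/59.4 + 22.5×0.4667 + 6 = 25.507 cmH2O; new PIP = 25.507 + (-3.535) = 21.972 cmH2O.

22.0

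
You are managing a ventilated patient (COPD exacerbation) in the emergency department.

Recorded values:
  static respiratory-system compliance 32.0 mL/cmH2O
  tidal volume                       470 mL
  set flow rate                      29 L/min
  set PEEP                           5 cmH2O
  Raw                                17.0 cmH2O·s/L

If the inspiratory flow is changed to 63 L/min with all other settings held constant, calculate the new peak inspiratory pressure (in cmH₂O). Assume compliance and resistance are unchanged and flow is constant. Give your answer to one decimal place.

37.5

Flow: 29 L/min ÷ 60 = 0.4833 L/s.
New flow: 63 L/min ÷ 60 = 1.05 L/s.
PIP = Vt/C + R·V̇ + PEEP (constant-flow equation of motion).
Only the resistive term changes: ΔPIP = R × ΔV̇ = 17.0 × (1.05 − 0.4833) = 17.0 × 0.5667 = 9.634 cmH2O.
Original PIP = 470/32.0 + 17.0×0.4833 + 5 = 27.904 cmH2O; new PIP = 27.904 + (9.634) = 37.538 cmH2O.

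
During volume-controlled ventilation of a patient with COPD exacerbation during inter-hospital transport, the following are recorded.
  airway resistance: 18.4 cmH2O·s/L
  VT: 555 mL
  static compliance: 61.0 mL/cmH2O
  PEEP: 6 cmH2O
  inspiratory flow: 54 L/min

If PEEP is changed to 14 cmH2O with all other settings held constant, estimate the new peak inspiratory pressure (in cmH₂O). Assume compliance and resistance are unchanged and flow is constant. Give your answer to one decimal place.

Flow: 54 L/min ÷ 60 = 0.9 L/s.
PIP = Vt/C + R·V̇ + PEEP (constant-flow equation of motion).
Only the baseline term changes: ΔPIP = ΔPEEP = 14 − 6 = 8.0 cmH2O.
Original PIP = 555/61.0 + 18.4×0.9 + 6 = 31.658 cmH2O; new PIP = 31.658 + (8.0) = 39.658 cmH2O.

39.7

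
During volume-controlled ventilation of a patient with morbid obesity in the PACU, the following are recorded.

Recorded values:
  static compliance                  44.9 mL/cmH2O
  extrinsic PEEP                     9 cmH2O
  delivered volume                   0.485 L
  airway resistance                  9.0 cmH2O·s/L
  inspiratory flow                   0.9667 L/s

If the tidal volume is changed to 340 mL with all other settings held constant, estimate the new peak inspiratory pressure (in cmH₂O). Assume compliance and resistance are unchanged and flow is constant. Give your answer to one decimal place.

25.3

PIP = Vt/C + R·V̇ + PEEP (constant-flow equation of motion).
Only the elastic term changes: ΔPIP = ΔVt / C = (340 − 485) / 44.9 = -3.229 cmH2O.
Original PIP = 485/44.9 + 9.0×0.9667 + 9 = 28.502 cmH2O; new PIP = 28.502 + (-3.229) = 25.273 cmH2O.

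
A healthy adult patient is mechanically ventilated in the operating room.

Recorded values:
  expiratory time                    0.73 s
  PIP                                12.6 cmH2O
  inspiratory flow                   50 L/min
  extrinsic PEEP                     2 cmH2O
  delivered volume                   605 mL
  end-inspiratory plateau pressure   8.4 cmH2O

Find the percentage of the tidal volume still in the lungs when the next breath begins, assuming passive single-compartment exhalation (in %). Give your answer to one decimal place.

Flow: 50 L/min ÷ 60 = 0.8333 L/s.
R = (PIP − Pplat)/V̇ = (12.6 − 8.4) / 0.8333 = 4.2/0.8333 = 5.04 cmH2O·s/L.
C = Vt/(Pplat − PEEP) = 605.0 / (8.4 − 2) = 605.0/6.4 = 94.531 mL/cmH2O.
τ = R × C = 5.04 × 0.09453 L/cmH2O = 0.4764 s.
Fraction remaining at end-expiration = e^(−Te/τ) = e^(−0.73/0.4764) = 0.216 → 21.6%.

21.6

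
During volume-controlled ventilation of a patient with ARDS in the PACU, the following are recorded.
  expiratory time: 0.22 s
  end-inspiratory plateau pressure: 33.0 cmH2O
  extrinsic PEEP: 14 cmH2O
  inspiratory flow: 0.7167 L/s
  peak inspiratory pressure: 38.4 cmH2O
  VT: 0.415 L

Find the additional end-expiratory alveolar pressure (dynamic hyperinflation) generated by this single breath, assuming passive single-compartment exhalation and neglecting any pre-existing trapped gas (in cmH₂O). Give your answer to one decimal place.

5.0

R = (PIP − Pplat)/V̇ = (38.4 − 33.0) / 0.7167 = 5.4/0.7167 = 7.535 cmH2O·s/L.
C = Vt/(Pplat − PEEP) = 415.0 / (33.0 − 14) = 415.0/19.0 = 21.842 mL/cmH2O.
τ = R × C = 7.535 × 0.02184 L/cmH2O = 0.1646 s.
Fraction remaining = e^(−Te/τ) = e^(−0.22/0.1646) = 0.2627; trapped volume = 415.0 × 0.2627 = 109.02 mL.
Additional alveolar pressure from trapping ≈ V_trapped / C = 109.02 / 21.842 = 4.991 cmH2O.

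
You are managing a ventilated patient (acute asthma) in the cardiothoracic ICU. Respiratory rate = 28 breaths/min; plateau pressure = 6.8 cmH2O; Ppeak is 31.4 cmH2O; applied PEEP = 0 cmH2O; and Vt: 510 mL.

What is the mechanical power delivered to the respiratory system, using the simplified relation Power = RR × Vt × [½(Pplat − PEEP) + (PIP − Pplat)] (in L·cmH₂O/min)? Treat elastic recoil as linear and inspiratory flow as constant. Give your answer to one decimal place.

399.8

Per-breath work = Vt × [½(Pplat−PEEP) + (PIP−Pplat)] = 0.510 × [0.5×6.8 + 24.6] = 0.510 × 28.0 = 14.28 L·cmH2O.
Power = 28 × 14.28 = 399.84 L·cmH2O/min.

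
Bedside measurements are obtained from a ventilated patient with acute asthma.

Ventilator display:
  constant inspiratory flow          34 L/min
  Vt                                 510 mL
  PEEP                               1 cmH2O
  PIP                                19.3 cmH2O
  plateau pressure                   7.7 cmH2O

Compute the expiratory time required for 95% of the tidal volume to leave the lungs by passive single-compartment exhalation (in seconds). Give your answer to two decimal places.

Flow: 34 L/min ÷ 60 = 0.5667 L/s.
R = (PIP − Pplat)/V̇ = (19.3 − 7.7) / 0.5667 = 11.6/0.5667 = 20.469 cmH2O·s/L.
C = Vt/(Pplat − PEEP) = 510.0 / (7.7 − 1) = 510.0/6.7 = 76.119 mL/cmH2O.
τ = R × C = 20.469 × 0.07612 L/cmH2O = 1.558 s.
t = −τ·ln(1 − 0.95) = −1.558·ln(0.05) = 4.667 s.

4.67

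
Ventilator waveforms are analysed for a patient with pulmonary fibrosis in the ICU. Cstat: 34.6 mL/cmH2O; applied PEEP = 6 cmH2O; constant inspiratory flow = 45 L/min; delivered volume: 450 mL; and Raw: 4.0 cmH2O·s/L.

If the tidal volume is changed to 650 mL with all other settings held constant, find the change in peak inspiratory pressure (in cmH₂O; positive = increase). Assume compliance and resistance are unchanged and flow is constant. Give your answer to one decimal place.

PIP = Vt/C + R·V̇ + PEEP (constant-flow equation of motion).
Only the elastic term changes: ΔPIP = ΔVt / C = (650 − 450) / 34.6 = 5.78 cmH2O.

5.8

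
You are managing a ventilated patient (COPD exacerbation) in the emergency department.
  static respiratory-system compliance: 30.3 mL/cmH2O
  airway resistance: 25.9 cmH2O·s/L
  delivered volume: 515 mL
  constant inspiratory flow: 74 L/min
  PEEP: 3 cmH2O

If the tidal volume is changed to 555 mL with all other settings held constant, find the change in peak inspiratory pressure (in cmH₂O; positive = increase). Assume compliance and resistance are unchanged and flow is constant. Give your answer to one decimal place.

1.3

PIP = Vt/C + R·V̇ + PEEP (constant-flow equation of motion).
Only the elastic term changes: ΔPIP = ΔVt / C = (555 − 515) / 30.3 = 1.32 cmH2O.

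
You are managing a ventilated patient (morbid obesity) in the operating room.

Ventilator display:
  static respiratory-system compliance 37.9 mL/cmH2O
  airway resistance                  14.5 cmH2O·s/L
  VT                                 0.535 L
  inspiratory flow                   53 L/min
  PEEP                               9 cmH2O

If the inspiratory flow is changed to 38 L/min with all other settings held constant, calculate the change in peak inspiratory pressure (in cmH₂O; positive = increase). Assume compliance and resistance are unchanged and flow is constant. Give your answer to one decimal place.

Flow: 53 L/min ÷ 60 = 0.8833 L/s.
New flow: 38 L/min ÷ 60 = 0.6333 L/s.
PIP = Vt/C + R·V̇ + PEEP (constant-flow equation of motion).
Only the resistive term changes: ΔPIP = R × ΔV̇ = 14.5 × (0.6333 − 0.8833) = 14.5 × -0.25 = -3.625 cmH2O.

-3.6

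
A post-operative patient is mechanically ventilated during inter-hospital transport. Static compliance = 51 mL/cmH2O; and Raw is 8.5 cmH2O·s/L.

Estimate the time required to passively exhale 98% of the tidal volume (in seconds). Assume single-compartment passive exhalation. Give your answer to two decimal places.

τ = R × C = 8.5 × 51 mL/cmH2O = 8.5 × 0.051 L/cmH2O = 0.4335 s.
Exhaled fraction f = 1 − e^(−t/τ) → t = −τ·ln(1 − f) = −0.4335·ln(0.02) = 1.696 s.

1.70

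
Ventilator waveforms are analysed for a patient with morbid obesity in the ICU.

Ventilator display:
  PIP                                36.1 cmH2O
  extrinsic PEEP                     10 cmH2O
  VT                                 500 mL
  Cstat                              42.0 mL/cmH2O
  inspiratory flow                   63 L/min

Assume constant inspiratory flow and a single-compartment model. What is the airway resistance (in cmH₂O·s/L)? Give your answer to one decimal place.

13.5

Flow: 63 L/min ÷ 60 = 1.05 L/s.
Equation of motion (constant flow): PIP = Vt/C + R·V̇ + PEEP.
R·V̇ = PIP − Vt/C − PEEP = 36.1 − 500/42.0 − 10 = 36.1 − 11.905 − 10 = 14.195 cmH2O.
R = 14.195 / 1.05 = 13.519 cmH2O·s/L.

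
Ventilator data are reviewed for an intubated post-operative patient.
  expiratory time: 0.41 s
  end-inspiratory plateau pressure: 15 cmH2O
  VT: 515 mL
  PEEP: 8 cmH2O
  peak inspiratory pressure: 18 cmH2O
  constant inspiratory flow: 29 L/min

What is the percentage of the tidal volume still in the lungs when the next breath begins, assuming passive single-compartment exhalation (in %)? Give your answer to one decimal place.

Flow: 29 L/min ÷ 60 = 0.4833 L/s.
R = (PIP − Pplat)/V̇ = (18 − 15) / 0.4833 = 3.0/0.4833 = 6.207 cmH2O·s/L.
C = Vt/(Pplat − PEEP) = 515.0 / (15 − 8) = 515.0/7.0 = 73.571 mL/cmH2O.
τ = R × C = 6.207 × 0.07357 L/cmH2O = 0.4566 s.
Fraction remaining at end-expiration = e^(−Te/τ) = e^(−0.41/0.4566) = 0.4074 → 40.74%.

40.7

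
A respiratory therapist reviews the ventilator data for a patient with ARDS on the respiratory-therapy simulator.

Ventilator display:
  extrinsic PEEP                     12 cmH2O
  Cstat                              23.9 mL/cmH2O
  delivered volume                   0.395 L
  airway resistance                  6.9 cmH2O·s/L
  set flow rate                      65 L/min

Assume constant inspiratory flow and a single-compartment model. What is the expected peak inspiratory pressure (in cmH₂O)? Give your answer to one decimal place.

36.0

Flow: 65 L/min ÷ 60 = 1.0833 L/s.
Equation of motion (constant flow): PIP = Vt/C + R·V̇ + PEEP.
PIP = 395/23.9 + 6.9×1.0833 + 12 = 16.527 + 7.475 + 12 = 36.002 cmH2O.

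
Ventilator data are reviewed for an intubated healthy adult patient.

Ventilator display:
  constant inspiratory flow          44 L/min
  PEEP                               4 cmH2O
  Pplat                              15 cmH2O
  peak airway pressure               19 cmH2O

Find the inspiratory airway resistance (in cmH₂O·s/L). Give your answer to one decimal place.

Flow: 44 L/min ÷ 60 = 0.7333 L/s.
Raw = (PIP − Pplat) / flow = (19 − 15) / 0.7333 = 4.0 / 0.7333 = 5.455 cmH2O·s/L.

5.5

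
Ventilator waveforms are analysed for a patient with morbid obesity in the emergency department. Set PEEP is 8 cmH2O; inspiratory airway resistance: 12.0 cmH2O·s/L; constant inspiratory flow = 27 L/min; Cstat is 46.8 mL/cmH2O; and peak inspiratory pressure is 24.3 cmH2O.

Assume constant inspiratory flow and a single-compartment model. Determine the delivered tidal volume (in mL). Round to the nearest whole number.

Flow: 27 L/min ÷ 60 = 0.45 L/s.
Equation of motion (constant flow): PIP = Vt/C + R·V̇ + PEEP.
Vt/C = PIP − R·V̇ − PEEP = 24.3 − 5.4 − 8 = 10.9 cmH2O.
Vt = C × 10.9 = 46.8 × 10.9 = 510.12 mL.

510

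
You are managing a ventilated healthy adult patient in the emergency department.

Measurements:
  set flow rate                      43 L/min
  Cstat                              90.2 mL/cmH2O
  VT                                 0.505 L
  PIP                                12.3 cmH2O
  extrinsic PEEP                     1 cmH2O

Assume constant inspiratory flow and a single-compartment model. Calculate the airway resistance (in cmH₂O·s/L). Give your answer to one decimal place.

8.0

Flow: 43 L/min ÷ 60 = 0.7167 L/s.
Equation of motion (constant flow): PIP = Vt/C + R·V̇ + PEEP.
R·V̇ = PIP − Vt/C − PEEP = 12.3 − 505/90.2 − 1 = 12.3 − 5.599 − 1 = 5.701 cmH2O.
R = 5.701 / 0.7167 = 7.955 cmH2O·s/L.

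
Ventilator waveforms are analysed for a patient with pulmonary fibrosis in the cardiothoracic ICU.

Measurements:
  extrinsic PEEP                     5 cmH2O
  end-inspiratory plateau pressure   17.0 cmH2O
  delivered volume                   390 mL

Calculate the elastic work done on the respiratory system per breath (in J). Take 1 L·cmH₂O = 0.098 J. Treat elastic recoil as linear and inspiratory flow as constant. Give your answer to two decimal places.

0.23

Elastic work ≈ ½ × (Pplat − PEEP) × Vt = 0.5 × (17.0 − 5) × 0.390 L = 0.5 × 12.0 × 0.390 = 2.34 L·cmH2O.
× 0.098 J/(L·cmH2O) → 0.2293 J.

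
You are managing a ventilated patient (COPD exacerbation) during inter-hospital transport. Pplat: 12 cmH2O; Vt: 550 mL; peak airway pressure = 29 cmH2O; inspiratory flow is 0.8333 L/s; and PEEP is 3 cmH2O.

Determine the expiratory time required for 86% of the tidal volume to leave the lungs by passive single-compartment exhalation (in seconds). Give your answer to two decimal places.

R = (PIP − Pplat)/V̇ = (29 − 12) / 0.8333 = 17.0/0.8333 = 20.401 cmH2O·s/L.
C = Vt/(Pplat − PEEP) = 550.0 / (12 − 3) = 550.0/9.0 = 61.111 mL/cmH2O.
τ = R × C = 20.401 × 0.06111 L/cmH2O = 1.247 s.
t = −τ·ln(1 − 0.86) = −1.247·ln(0.14) = 2.452 s.

2.45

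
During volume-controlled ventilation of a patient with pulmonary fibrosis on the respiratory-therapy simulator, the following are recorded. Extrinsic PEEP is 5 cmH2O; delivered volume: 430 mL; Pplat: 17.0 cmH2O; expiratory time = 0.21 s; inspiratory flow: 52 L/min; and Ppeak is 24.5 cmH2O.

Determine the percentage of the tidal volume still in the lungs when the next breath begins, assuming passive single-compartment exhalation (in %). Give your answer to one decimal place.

Flow: 52 L/min ÷ 60 = 0.8667 L/s.
R = (PIP − Pplat)/V̇ = (24.5 − 17.0) / 0.8667 = 7.5/0.8667 = 8.654 cmH2O·s/L.
C = Vt/(Pplat − PEEP) = 430.0 / (17.0 − 5) = 430.0/12.0 = 35.833 mL/cmH2O.
τ = R × C = 8.654 × 0.03583 L/cmH2O = 0.3101 s.
Fraction remaining at end-expiration = e^(−Te/τ) = e^(−0.21/0.3101) = 0.508 → 50.8%.

50.8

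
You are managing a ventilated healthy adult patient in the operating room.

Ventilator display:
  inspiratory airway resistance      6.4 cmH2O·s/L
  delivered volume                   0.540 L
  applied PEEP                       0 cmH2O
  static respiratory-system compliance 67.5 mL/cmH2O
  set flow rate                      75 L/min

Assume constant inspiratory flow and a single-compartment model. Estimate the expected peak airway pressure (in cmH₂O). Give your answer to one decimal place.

16.0

Flow: 75 L/min ÷ 60 = 1.25 L/s.
Equation of motion (constant flow): PIP = Vt/C + R·V̇ + PEEP.
PIP = 540/67.5 + 6.4×1.25 + 0 = 8.0 + 8.0 + 0 = 16.0 cmH2O.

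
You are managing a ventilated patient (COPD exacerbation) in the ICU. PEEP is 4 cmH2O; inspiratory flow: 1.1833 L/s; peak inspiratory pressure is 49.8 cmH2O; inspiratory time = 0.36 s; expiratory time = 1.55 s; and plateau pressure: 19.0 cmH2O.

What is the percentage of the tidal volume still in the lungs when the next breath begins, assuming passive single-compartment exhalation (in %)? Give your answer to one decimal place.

Vt = flow × Ti = 1.1833 L/s × 0.36 s × 1000 mL/L = 425.99 mL.
R = (PIP − Pplat)/V̇ = (49.8 − 19.0) / 1.1833 = 30.8/1.1833 = 26.029 cmH2O·s/L.
C = Vt/(Pplat − PEEP) = 425.99 / (19.0 − 4) = 425.99/15.0 = 28.399 mL/cmH2O.
τ = R × C = 26.029 × 0.0284 L/cmH2O = 0.7392 s.
Fraction remaining at end-expiration = e^(−Te/τ) = e^(−1.55/0.7392) = 0.1228 → 12.28%.

12.3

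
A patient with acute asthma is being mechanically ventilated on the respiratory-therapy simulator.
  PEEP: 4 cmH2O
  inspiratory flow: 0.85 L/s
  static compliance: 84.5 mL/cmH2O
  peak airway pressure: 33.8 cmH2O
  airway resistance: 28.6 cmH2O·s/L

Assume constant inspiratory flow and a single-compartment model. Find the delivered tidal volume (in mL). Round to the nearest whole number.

464

Equation of motion (constant flow): PIP = Vt/C + R·V̇ + PEEP.
Vt/C = PIP − R·V̇ − PEEP = 33.8 − 24.31 − 4 = 5.49 cmH2O.
Vt = C × 5.49 = 84.5 × 5.49 = 463.91 mL.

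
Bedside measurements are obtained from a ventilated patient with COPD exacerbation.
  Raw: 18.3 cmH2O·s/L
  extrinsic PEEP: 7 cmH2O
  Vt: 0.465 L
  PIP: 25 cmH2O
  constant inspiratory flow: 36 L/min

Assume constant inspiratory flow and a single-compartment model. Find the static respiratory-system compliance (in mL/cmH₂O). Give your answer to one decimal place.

66.2

Flow: 36 L/min ÷ 60 = 0.6 L/s.
Equation of motion (constant flow): PIP = Vt/C + R·V̇ + PEEP.
Vt/C = PIP − R·V̇ − PEEP = 25 − 18.3×0.6 − 7 = 25 − 10.98 − 7 = 7.02 cmH2O.
C = Vt / 7.02 = 465 / 7.02 = 66.239 mL/cmH2O.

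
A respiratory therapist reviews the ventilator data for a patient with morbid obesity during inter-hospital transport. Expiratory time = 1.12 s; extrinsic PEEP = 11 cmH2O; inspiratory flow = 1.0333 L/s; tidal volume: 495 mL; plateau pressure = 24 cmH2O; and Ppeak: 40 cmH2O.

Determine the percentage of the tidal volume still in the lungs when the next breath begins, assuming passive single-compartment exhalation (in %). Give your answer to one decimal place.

15.0

R = (PIP − Pplat)/V̇ = (40 − 24) / 1.0333 = 16.0/1.0333 = 15.484 cmH2O·s/L.
C = Vt/(Pplat − PEEP) = 495.0 / (24 − 11) = 495.0/13.0 = 38.077 mL/cmH2O.
τ = R × C = 15.484 × 0.03808 L/cmH2O = 0.5896 s.
Fraction remaining at end-expiration = e^(−Te/τ) = e^(−1.12/0.5896) = 0.1496 → 14.96%.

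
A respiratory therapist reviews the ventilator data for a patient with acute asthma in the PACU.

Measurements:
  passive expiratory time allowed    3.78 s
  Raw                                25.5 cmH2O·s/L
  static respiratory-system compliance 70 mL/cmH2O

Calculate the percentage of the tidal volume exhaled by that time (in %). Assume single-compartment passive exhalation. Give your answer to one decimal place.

88.0

τ = R × C = 25.5 × 70 mL/cmH2O = 25.5 × 0.070 L/cmH2O = 1.785 s.
Passive exhalation: V(t)/V₀ = e^(−t/τ) = e^(−3.78/1.785) = 0.1203.
Fraction exhaled = 1 − 0.1203 = 0.8797 → 87.97%.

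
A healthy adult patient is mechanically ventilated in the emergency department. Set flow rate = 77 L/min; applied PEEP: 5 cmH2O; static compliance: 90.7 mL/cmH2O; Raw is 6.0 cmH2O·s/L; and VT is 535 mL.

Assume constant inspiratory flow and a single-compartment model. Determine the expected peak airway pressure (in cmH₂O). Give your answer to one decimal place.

Flow: 77 L/min ÷ 60 = 1.2833 L/s.
Equation of motion (constant flow): PIP = Vt/C + R·V̇ + PEEP.
PIP = 535/90.7 + 6.0×1.2833 + 5 = 5.899 + 7.7 + 5 = 18.599 cmH2O.

18.6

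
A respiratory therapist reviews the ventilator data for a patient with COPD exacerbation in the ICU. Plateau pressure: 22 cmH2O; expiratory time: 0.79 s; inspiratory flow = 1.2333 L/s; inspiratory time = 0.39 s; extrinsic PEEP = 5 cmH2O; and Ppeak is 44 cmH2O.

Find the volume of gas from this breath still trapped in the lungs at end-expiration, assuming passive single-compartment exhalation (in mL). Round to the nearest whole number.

Vt = flow × Ti = 1.2333 L/s × 0.39 s × 1000 mL/L = 480.99 mL.
R = (PIP − Pplat)/V̇ = (44 − 22) / 1.2333 = 22.0/1.2333 = 17.838 cmH2O·s/L.
C = Vt/(Pplat − PEEP) = 480.99 / (22 − 5) = 480.99/17.0 = 28.294 mL/cmH2O.
τ = R × C = 17.838 × 0.02829 L/cmH2O = 0.5046 s.
Fraction remaining = e^(−Te/τ) = e^(−0.79/0.5046) = 0.209.
Trapped volume = 480.99 × 0.209 = 100.53 mL.

101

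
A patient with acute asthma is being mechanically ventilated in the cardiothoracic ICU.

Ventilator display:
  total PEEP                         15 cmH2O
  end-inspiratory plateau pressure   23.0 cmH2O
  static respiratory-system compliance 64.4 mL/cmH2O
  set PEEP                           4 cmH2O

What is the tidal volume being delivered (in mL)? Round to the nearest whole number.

End-expiratory occlusion gives total PEEP = 15 cmH2O (intrinsic PEEP = 15 − 4 = 11). Use total PEEP for the elastic gradient.
Vt = Cstat × (Pplat − PEEPtotal) = 64.4 × (23.0 − 15) = 64.4 × 8.0 = 515.2 mL.

515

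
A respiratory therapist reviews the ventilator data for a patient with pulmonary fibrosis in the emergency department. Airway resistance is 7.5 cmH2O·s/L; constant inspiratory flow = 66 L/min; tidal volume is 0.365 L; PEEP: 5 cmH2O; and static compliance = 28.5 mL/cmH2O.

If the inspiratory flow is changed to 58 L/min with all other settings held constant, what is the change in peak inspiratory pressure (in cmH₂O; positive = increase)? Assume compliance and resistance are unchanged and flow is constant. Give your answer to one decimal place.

Flow: 66 L/min ÷ 60 = 1.1 L/s.
New flow: 58 L/min ÷ 60 = 0.9667 L/s.
PIP = Vt/C + R·V̇ + PEEP (constant-flow equation of motion).
Only the resistive term changes: ΔPIP = R × ΔV̇ = 7.5 × (0.9667 − 1.1) = 7.5 × -0.1333 = -0.9998 cmH2O.

-1.0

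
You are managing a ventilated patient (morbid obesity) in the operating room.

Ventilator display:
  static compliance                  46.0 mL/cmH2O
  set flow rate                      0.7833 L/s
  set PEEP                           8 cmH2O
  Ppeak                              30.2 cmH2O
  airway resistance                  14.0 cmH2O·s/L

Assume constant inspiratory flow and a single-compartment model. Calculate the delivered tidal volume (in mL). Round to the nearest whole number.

517

Equation of motion (constant flow): PIP = Vt/C + R·V̇ + PEEP.
Vt/C = PIP − R·V̇ − PEEP = 30.2 − 10.966 − 8 = 11.234 cmH2O.
Vt = C × 11.234 = 46.0 × 11.234 = 516.76 mL.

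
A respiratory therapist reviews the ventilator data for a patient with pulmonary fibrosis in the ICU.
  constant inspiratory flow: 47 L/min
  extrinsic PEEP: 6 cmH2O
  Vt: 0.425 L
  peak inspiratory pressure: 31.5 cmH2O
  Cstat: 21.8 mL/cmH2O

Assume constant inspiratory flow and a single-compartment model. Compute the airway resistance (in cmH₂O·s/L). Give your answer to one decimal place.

Flow: 47 L/min ÷ 60 = 0.7833 L/s.
Equation of motion (constant flow): PIP = Vt/C + R·V̇ + PEEP.
R·V̇ = PIP − Vt/C − PEEP = 31.5 − 425/21.8 − 6 = 31.5 − 19.495 − 6 = 6.005 cmH2O.
R = 6.005 / 0.7833 = 7.666 cmH2O·s/L.

7.7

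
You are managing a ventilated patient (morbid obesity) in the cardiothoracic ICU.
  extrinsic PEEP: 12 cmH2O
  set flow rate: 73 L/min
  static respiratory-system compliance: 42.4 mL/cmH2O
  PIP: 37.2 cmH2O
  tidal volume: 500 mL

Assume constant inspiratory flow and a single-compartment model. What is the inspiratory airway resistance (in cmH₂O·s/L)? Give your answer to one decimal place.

Flow: 73 L/min ÷ 60 = 1.2167 L/s.
Equation of motion (constant flow): PIP = Vt/C + R·V̇ + PEEP.
R·V̇ = PIP − Vt/C − PEEP = 37.2 − 500/42.4 − 12 = 37.2 − 11.792 − 12 = 13.408 cmH2O.
R = 13.408 / 1.2167 = 11.02 cmH2O·s/L.

11.0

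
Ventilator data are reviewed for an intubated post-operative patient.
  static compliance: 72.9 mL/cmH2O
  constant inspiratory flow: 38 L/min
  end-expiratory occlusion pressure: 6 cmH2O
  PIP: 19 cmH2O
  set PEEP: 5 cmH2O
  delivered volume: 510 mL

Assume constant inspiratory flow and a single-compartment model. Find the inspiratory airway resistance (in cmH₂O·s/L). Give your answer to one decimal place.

9.5

Flow: 38 L/min ÷ 60 = 0.6333 L/s.
Total PEEP = 6 cmH2O (set 5 + intrinsic 1); this is the baseline alveolar pressure.
Equation of motion (constant flow): PIP = Vt/C + R·V̇ + PEEP.
R·V̇ = PIP − Vt/C − PEEP = 19 − 510/72.9 − 6 = 19 − 6.996 − 6 = 6.004 cmH2O.
R = 6.004 / 0.6333 = 9.48 cmH2O·s/L.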